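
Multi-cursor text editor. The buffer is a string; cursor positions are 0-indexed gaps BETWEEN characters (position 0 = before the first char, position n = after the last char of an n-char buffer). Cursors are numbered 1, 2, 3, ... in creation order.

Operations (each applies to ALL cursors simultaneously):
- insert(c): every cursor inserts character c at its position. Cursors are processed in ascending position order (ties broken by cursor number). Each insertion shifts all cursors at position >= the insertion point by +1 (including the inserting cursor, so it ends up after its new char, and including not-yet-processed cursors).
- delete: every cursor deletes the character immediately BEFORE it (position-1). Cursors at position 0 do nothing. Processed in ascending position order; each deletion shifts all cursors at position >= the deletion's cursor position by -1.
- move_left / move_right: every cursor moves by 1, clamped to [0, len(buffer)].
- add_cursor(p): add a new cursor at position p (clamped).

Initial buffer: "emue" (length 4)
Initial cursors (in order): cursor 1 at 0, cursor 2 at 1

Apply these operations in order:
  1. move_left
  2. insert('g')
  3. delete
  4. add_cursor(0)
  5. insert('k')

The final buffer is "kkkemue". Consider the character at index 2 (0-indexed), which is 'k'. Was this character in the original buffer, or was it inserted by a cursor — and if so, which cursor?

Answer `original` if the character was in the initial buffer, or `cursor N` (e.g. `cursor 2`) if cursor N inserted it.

Answer: cursor 3

Derivation:
After op 1 (move_left): buffer="emue" (len 4), cursors c1@0 c2@0, authorship ....
After op 2 (insert('g')): buffer="ggemue" (len 6), cursors c1@2 c2@2, authorship 12....
After op 3 (delete): buffer="emue" (len 4), cursors c1@0 c2@0, authorship ....
After op 4 (add_cursor(0)): buffer="emue" (len 4), cursors c1@0 c2@0 c3@0, authorship ....
After op 5 (insert('k')): buffer="kkkemue" (len 7), cursors c1@3 c2@3 c3@3, authorship 123....
Authorship (.=original, N=cursor N): 1 2 3 . . . .
Index 2: author = 3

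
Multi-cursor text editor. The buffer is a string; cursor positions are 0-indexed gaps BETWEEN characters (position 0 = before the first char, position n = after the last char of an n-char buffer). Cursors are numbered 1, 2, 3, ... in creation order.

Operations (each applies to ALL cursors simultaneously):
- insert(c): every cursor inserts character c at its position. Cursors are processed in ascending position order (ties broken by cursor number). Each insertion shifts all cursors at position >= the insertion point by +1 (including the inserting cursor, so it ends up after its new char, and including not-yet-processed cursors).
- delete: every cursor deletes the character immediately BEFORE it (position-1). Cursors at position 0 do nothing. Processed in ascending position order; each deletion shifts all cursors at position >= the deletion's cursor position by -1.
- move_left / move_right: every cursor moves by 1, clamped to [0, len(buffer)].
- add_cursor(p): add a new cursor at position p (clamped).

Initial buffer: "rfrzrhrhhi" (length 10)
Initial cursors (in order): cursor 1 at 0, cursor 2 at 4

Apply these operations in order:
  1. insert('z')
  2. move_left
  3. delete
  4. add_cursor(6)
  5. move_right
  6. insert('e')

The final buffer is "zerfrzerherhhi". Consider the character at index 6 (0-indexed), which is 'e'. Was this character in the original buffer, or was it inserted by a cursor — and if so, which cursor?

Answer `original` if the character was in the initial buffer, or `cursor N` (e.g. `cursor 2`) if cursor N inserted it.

Answer: cursor 2

Derivation:
After op 1 (insert('z')): buffer="zrfrzzrhrhhi" (len 12), cursors c1@1 c2@6, authorship 1....2......
After op 2 (move_left): buffer="zrfrzzrhrhhi" (len 12), cursors c1@0 c2@5, authorship 1....2......
After op 3 (delete): buffer="zrfrzrhrhhi" (len 11), cursors c1@0 c2@4, authorship 1...2......
After op 4 (add_cursor(6)): buffer="zrfrzrhrhhi" (len 11), cursors c1@0 c2@4 c3@6, authorship 1...2......
After op 5 (move_right): buffer="zrfrzrhrhhi" (len 11), cursors c1@1 c2@5 c3@7, authorship 1...2......
After op 6 (insert('e')): buffer="zerfrzerherhhi" (len 14), cursors c1@2 c2@7 c3@10, authorship 11...22..3....
Authorship (.=original, N=cursor N): 1 1 . . . 2 2 . . 3 . . . .
Index 6: author = 2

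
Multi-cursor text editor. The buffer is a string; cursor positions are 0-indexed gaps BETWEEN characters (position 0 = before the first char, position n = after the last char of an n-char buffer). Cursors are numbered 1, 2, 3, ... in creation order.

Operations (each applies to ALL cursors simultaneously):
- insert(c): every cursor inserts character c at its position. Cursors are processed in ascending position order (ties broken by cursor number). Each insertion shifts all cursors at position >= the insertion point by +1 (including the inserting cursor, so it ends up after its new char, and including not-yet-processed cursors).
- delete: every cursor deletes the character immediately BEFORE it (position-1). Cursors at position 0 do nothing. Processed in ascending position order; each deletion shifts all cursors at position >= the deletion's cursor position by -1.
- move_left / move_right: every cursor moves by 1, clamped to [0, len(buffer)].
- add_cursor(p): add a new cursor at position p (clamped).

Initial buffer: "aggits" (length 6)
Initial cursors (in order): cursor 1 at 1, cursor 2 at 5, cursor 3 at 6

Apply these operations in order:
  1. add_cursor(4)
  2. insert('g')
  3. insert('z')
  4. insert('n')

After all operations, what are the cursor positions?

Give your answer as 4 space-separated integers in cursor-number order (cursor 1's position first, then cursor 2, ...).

Answer: 4 14 18 10

Derivation:
After op 1 (add_cursor(4)): buffer="aggits" (len 6), cursors c1@1 c4@4 c2@5 c3@6, authorship ......
After op 2 (insert('g')): buffer="agggigtgsg" (len 10), cursors c1@2 c4@6 c2@8 c3@10, authorship .1...4.2.3
After op 3 (insert('z')): buffer="agzggigztgzsgz" (len 14), cursors c1@3 c4@8 c2@11 c3@14, authorship .11...44.22.33
After op 4 (insert('n')): buffer="agznggigzntgznsgzn" (len 18), cursors c1@4 c4@10 c2@14 c3@18, authorship .111...444.222.333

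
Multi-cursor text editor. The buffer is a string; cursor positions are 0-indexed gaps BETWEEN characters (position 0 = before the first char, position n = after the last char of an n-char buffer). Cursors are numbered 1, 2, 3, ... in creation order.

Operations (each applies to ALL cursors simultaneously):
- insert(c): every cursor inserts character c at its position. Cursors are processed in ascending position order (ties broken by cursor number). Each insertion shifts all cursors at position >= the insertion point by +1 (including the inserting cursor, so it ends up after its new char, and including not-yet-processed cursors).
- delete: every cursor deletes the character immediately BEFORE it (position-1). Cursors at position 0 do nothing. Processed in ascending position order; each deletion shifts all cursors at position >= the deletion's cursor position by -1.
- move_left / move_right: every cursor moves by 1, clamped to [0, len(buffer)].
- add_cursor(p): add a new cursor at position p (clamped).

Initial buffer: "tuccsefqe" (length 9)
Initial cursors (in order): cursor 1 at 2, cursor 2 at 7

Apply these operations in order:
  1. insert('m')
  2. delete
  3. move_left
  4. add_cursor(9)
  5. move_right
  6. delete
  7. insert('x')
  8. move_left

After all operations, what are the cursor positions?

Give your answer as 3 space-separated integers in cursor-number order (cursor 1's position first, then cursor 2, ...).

Answer: 1 6 8

Derivation:
After op 1 (insert('m')): buffer="tumccsefmqe" (len 11), cursors c1@3 c2@9, authorship ..1.....2..
After op 2 (delete): buffer="tuccsefqe" (len 9), cursors c1@2 c2@7, authorship .........
After op 3 (move_left): buffer="tuccsefqe" (len 9), cursors c1@1 c2@6, authorship .........
After op 4 (add_cursor(9)): buffer="tuccsefqe" (len 9), cursors c1@1 c2@6 c3@9, authorship .........
After op 5 (move_right): buffer="tuccsefqe" (len 9), cursors c1@2 c2@7 c3@9, authorship .........
After op 6 (delete): buffer="tccseq" (len 6), cursors c1@1 c2@5 c3@6, authorship ......
After op 7 (insert('x')): buffer="txccsexqx" (len 9), cursors c1@2 c2@7 c3@9, authorship .1....2.3
After op 8 (move_left): buffer="txccsexqx" (len 9), cursors c1@1 c2@6 c3@8, authorship .1....2.3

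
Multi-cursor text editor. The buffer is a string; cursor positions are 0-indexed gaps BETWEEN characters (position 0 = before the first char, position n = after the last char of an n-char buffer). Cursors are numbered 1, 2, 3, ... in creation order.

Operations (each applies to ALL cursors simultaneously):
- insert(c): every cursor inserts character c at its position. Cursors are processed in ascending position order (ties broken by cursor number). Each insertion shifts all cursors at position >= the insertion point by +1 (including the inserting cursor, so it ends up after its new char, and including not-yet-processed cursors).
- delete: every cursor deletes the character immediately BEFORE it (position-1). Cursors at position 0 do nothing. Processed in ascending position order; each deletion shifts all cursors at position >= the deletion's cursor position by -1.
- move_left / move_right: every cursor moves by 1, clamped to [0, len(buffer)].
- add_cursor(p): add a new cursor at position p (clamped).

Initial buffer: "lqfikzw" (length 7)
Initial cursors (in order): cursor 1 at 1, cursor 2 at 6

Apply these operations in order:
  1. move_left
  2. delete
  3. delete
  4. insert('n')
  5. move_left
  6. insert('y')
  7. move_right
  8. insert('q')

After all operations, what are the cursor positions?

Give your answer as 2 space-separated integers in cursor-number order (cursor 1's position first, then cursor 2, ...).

After op 1 (move_left): buffer="lqfikzw" (len 7), cursors c1@0 c2@5, authorship .......
After op 2 (delete): buffer="lqfizw" (len 6), cursors c1@0 c2@4, authorship ......
After op 3 (delete): buffer="lqfzw" (len 5), cursors c1@0 c2@3, authorship .....
After op 4 (insert('n')): buffer="nlqfnzw" (len 7), cursors c1@1 c2@5, authorship 1...2..
After op 5 (move_left): buffer="nlqfnzw" (len 7), cursors c1@0 c2@4, authorship 1...2..
After op 6 (insert('y')): buffer="ynlqfynzw" (len 9), cursors c1@1 c2@6, authorship 11...22..
After op 7 (move_right): buffer="ynlqfynzw" (len 9), cursors c1@2 c2@7, authorship 11...22..
After op 8 (insert('q')): buffer="ynqlqfynqzw" (len 11), cursors c1@3 c2@9, authorship 111...222..

Answer: 3 9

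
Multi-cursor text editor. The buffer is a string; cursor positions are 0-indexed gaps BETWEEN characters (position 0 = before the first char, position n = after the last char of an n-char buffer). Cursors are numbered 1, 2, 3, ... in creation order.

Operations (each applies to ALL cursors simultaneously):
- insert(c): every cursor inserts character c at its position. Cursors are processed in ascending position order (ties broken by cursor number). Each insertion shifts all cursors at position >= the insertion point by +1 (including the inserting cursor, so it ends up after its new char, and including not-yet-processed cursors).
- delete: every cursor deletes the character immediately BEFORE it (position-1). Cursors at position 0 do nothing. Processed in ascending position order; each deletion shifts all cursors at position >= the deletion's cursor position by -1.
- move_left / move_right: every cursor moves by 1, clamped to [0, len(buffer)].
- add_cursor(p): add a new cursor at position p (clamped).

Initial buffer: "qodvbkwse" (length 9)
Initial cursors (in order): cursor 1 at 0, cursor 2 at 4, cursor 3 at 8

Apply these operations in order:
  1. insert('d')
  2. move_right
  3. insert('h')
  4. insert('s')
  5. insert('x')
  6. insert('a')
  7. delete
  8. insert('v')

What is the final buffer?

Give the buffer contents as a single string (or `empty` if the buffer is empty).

Answer: dqhsxvodvdbhsxvkwsdehsxv

Derivation:
After op 1 (insert('d')): buffer="dqodvdbkwsde" (len 12), cursors c1@1 c2@6 c3@11, authorship 1....2....3.
After op 2 (move_right): buffer="dqodvdbkwsde" (len 12), cursors c1@2 c2@7 c3@12, authorship 1....2....3.
After op 3 (insert('h')): buffer="dqhodvdbhkwsdeh" (len 15), cursors c1@3 c2@9 c3@15, authorship 1.1...2.2...3.3
After op 4 (insert('s')): buffer="dqhsodvdbhskwsdehs" (len 18), cursors c1@4 c2@11 c3@18, authorship 1.11...2.22...3.33
After op 5 (insert('x')): buffer="dqhsxodvdbhsxkwsdehsx" (len 21), cursors c1@5 c2@13 c3@21, authorship 1.111...2.222...3.333
After op 6 (insert('a')): buffer="dqhsxaodvdbhsxakwsdehsxa" (len 24), cursors c1@6 c2@15 c3@24, authorship 1.1111...2.2222...3.3333
After op 7 (delete): buffer="dqhsxodvdbhsxkwsdehsx" (len 21), cursors c1@5 c2@13 c3@21, authorship 1.111...2.222...3.333
After op 8 (insert('v')): buffer="dqhsxvodvdbhsxvkwsdehsxv" (len 24), cursors c1@6 c2@15 c3@24, authorship 1.1111...2.2222...3.3333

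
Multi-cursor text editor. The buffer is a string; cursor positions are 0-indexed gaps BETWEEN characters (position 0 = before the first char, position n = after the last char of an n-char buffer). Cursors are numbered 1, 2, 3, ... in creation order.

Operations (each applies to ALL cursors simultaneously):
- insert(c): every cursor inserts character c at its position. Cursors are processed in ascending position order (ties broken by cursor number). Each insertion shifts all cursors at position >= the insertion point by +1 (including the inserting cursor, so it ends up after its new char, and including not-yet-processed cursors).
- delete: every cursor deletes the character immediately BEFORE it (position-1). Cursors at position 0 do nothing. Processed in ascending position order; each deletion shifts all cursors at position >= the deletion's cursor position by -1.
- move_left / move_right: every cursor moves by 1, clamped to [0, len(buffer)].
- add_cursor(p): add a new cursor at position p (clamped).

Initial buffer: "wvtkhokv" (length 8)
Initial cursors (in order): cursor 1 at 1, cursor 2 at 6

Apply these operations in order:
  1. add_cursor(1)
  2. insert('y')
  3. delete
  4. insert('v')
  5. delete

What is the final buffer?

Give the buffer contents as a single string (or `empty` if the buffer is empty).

After op 1 (add_cursor(1)): buffer="wvtkhokv" (len 8), cursors c1@1 c3@1 c2@6, authorship ........
After op 2 (insert('y')): buffer="wyyvtkhoykv" (len 11), cursors c1@3 c3@3 c2@9, authorship .13.....2..
After op 3 (delete): buffer="wvtkhokv" (len 8), cursors c1@1 c3@1 c2@6, authorship ........
After op 4 (insert('v')): buffer="wvvvtkhovkv" (len 11), cursors c1@3 c3@3 c2@9, authorship .13.....2..
After op 5 (delete): buffer="wvtkhokv" (len 8), cursors c1@1 c3@1 c2@6, authorship ........

Answer: wvtkhokv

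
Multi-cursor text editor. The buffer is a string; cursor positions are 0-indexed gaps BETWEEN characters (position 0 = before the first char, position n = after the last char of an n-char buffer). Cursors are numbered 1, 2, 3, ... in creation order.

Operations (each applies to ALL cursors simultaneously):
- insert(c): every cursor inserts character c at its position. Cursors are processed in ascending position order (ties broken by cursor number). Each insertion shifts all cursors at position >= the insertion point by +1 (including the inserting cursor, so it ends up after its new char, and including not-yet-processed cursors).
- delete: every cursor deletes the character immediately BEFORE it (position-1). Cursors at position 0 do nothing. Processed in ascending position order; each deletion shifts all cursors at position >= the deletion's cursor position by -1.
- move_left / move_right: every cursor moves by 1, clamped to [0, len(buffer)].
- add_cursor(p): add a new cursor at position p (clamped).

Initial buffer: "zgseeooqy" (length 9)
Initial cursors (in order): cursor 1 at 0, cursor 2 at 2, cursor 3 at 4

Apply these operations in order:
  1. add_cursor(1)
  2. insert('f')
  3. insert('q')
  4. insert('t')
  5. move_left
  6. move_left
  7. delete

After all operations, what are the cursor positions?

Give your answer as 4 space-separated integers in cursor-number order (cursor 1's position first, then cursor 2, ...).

Answer: 0 6 10 3

Derivation:
After op 1 (add_cursor(1)): buffer="zgseeooqy" (len 9), cursors c1@0 c4@1 c2@2 c3@4, authorship .........
After op 2 (insert('f')): buffer="fzfgfsefeooqy" (len 13), cursors c1@1 c4@3 c2@5 c3@8, authorship 1.4.2..3.....
After op 3 (insert('q')): buffer="fqzfqgfqsefqeooqy" (len 17), cursors c1@2 c4@5 c2@8 c3@12, authorship 11.44.22..33.....
After op 4 (insert('t')): buffer="fqtzfqtgfqtsefqteooqy" (len 21), cursors c1@3 c4@7 c2@11 c3@16, authorship 111.444.222..333.....
After op 5 (move_left): buffer="fqtzfqtgfqtsefqteooqy" (len 21), cursors c1@2 c4@6 c2@10 c3@15, authorship 111.444.222..333.....
After op 6 (move_left): buffer="fqtzfqtgfqtsefqteooqy" (len 21), cursors c1@1 c4@5 c2@9 c3@14, authorship 111.444.222..333.....
After op 7 (delete): buffer="qtzqtgqtseqteooqy" (len 17), cursors c1@0 c4@3 c2@6 c3@10, authorship 11.44.22..33.....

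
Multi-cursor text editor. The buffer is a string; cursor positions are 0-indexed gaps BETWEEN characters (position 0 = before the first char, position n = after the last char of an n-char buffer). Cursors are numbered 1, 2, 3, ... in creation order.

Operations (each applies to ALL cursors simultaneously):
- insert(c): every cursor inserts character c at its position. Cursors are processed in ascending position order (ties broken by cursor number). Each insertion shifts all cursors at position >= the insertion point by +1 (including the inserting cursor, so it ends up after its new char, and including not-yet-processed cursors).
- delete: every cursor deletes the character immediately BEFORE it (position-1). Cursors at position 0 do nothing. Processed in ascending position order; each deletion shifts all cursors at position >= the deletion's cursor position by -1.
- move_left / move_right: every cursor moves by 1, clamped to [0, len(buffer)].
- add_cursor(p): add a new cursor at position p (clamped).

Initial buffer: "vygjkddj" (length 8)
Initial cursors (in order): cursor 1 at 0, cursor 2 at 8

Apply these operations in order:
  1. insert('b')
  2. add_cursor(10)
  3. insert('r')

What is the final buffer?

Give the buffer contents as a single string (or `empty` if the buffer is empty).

Answer: brvygjkddjbrr

Derivation:
After op 1 (insert('b')): buffer="bvygjkddjb" (len 10), cursors c1@1 c2@10, authorship 1........2
After op 2 (add_cursor(10)): buffer="bvygjkddjb" (len 10), cursors c1@1 c2@10 c3@10, authorship 1........2
After op 3 (insert('r')): buffer="brvygjkddjbrr" (len 13), cursors c1@2 c2@13 c3@13, authorship 11........223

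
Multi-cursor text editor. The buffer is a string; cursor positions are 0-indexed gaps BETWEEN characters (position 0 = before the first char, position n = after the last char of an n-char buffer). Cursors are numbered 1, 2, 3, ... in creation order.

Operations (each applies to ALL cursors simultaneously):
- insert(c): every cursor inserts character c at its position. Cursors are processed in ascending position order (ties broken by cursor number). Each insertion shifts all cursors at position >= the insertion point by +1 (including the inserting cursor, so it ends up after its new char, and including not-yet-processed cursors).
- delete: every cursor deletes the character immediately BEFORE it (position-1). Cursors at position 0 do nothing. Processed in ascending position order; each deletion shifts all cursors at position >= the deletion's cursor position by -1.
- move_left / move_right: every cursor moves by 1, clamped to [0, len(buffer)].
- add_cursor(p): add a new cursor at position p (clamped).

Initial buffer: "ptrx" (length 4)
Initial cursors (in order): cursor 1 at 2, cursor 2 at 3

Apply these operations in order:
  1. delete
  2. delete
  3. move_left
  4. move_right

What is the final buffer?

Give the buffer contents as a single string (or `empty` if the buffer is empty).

After op 1 (delete): buffer="px" (len 2), cursors c1@1 c2@1, authorship ..
After op 2 (delete): buffer="x" (len 1), cursors c1@0 c2@0, authorship .
After op 3 (move_left): buffer="x" (len 1), cursors c1@0 c2@0, authorship .
After op 4 (move_right): buffer="x" (len 1), cursors c1@1 c2@1, authorship .

Answer: x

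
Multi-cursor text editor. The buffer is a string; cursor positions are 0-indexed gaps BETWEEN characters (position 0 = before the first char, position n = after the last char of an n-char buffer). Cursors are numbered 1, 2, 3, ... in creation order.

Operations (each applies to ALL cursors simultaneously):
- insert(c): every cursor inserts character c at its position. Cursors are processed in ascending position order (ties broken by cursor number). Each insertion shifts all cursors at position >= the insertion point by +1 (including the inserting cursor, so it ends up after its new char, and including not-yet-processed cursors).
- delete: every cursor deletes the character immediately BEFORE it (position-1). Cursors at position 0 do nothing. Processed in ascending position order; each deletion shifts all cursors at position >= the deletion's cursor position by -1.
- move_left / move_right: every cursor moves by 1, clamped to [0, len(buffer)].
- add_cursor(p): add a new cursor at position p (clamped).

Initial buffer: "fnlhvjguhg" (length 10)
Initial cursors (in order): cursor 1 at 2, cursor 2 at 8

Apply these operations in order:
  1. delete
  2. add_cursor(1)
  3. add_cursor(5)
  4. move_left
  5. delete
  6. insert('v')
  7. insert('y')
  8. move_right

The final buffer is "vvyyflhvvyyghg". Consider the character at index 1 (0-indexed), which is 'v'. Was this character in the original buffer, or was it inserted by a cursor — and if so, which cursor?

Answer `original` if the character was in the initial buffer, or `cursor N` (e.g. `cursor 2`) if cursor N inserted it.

Answer: cursor 3

Derivation:
After op 1 (delete): buffer="flhvjghg" (len 8), cursors c1@1 c2@6, authorship ........
After op 2 (add_cursor(1)): buffer="flhvjghg" (len 8), cursors c1@1 c3@1 c2@6, authorship ........
After op 3 (add_cursor(5)): buffer="flhvjghg" (len 8), cursors c1@1 c3@1 c4@5 c2@6, authorship ........
After op 4 (move_left): buffer="flhvjghg" (len 8), cursors c1@0 c3@0 c4@4 c2@5, authorship ........
After op 5 (delete): buffer="flhghg" (len 6), cursors c1@0 c3@0 c2@3 c4@3, authorship ......
After op 6 (insert('v')): buffer="vvflhvvghg" (len 10), cursors c1@2 c3@2 c2@7 c4@7, authorship 13...24...
After op 7 (insert('y')): buffer="vvyyflhvvyyghg" (len 14), cursors c1@4 c3@4 c2@11 c4@11, authorship 1313...2424...
After op 8 (move_right): buffer="vvyyflhvvyyghg" (len 14), cursors c1@5 c3@5 c2@12 c4@12, authorship 1313...2424...
Authorship (.=original, N=cursor N): 1 3 1 3 . . . 2 4 2 4 . . .
Index 1: author = 3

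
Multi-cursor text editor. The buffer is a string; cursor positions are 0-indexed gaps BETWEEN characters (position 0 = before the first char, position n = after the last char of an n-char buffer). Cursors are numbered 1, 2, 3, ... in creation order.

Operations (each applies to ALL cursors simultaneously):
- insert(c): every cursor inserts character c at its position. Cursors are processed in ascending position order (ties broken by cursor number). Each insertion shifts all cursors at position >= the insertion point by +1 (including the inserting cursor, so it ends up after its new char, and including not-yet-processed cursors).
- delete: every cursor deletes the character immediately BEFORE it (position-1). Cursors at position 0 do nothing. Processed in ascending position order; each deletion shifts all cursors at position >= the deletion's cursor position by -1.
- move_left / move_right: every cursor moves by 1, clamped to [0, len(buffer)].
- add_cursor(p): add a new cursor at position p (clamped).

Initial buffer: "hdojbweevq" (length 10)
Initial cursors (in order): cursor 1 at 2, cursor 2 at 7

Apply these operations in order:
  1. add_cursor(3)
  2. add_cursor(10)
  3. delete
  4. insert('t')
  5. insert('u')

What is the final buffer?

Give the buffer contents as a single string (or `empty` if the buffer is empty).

After op 1 (add_cursor(3)): buffer="hdojbweevq" (len 10), cursors c1@2 c3@3 c2@7, authorship ..........
After op 2 (add_cursor(10)): buffer="hdojbweevq" (len 10), cursors c1@2 c3@3 c2@7 c4@10, authorship ..........
After op 3 (delete): buffer="hjbwev" (len 6), cursors c1@1 c3@1 c2@4 c4@6, authorship ......
After op 4 (insert('t')): buffer="httjbwtevt" (len 10), cursors c1@3 c3@3 c2@7 c4@10, authorship .13...2..4
After op 5 (insert('u')): buffer="httuujbwtuevtu" (len 14), cursors c1@5 c3@5 c2@10 c4@14, authorship .1313...22..44

Answer: httuujbwtuevtu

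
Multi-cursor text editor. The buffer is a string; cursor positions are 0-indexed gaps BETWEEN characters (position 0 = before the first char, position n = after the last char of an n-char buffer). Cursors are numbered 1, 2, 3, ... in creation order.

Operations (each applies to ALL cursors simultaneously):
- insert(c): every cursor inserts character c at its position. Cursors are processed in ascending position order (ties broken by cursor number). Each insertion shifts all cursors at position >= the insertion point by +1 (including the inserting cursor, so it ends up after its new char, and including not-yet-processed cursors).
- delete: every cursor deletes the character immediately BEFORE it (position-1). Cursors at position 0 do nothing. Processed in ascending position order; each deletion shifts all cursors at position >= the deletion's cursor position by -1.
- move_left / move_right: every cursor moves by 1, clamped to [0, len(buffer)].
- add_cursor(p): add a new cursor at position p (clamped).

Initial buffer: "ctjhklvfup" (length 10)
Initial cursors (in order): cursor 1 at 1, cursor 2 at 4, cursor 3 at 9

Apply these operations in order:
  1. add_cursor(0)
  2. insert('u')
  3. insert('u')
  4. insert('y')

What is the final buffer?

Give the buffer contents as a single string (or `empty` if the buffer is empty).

Answer: uuycuuytjhuuyklvfuuuyp

Derivation:
After op 1 (add_cursor(0)): buffer="ctjhklvfup" (len 10), cursors c4@0 c1@1 c2@4 c3@9, authorship ..........
After op 2 (insert('u')): buffer="ucutjhuklvfuup" (len 14), cursors c4@1 c1@3 c2@7 c3@13, authorship 4.1...2.....3.
After op 3 (insert('u')): buffer="uucuutjhuuklvfuuup" (len 18), cursors c4@2 c1@5 c2@10 c3@17, authorship 44.11...22.....33.
After op 4 (insert('y')): buffer="uuycuuytjhuuyklvfuuuyp" (len 22), cursors c4@3 c1@7 c2@13 c3@21, authorship 444.111...222.....333.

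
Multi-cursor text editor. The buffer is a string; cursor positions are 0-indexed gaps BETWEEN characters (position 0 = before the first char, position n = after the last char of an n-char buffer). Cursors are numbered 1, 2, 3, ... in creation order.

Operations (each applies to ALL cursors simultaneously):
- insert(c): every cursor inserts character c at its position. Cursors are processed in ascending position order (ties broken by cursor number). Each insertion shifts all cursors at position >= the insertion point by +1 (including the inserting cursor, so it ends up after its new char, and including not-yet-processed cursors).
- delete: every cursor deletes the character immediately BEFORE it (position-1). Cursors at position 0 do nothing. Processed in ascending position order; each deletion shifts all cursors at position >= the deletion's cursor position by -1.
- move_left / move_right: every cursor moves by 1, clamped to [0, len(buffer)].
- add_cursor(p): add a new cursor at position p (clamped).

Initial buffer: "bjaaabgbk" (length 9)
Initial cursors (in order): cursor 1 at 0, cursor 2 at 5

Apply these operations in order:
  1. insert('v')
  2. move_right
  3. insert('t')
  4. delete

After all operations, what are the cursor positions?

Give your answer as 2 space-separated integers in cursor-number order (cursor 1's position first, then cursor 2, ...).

Answer: 2 8

Derivation:
After op 1 (insert('v')): buffer="vbjaaavbgbk" (len 11), cursors c1@1 c2@7, authorship 1.....2....
After op 2 (move_right): buffer="vbjaaavbgbk" (len 11), cursors c1@2 c2@8, authorship 1.....2....
After op 3 (insert('t')): buffer="vbtjaaavbtgbk" (len 13), cursors c1@3 c2@10, authorship 1.1....2.2...
After op 4 (delete): buffer="vbjaaavbgbk" (len 11), cursors c1@2 c2@8, authorship 1.....2....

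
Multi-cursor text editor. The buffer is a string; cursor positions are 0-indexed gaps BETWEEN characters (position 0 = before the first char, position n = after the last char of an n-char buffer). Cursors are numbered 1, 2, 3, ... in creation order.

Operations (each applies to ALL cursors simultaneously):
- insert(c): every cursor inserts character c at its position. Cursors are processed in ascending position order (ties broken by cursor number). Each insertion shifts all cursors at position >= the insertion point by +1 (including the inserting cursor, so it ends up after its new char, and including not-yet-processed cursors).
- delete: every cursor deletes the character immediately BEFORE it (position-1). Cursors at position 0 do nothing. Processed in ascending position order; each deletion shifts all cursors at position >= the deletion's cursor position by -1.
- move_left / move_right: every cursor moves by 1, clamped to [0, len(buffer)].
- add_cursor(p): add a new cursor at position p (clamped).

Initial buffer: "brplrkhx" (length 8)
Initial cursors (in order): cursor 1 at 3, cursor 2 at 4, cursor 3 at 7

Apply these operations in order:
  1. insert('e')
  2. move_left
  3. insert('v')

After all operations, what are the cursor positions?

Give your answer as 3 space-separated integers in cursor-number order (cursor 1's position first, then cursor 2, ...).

Answer: 4 7 12

Derivation:
After op 1 (insert('e')): buffer="brpelerkhex" (len 11), cursors c1@4 c2@6 c3@10, authorship ...1.2...3.
After op 2 (move_left): buffer="brpelerkhex" (len 11), cursors c1@3 c2@5 c3@9, authorship ...1.2...3.
After op 3 (insert('v')): buffer="brpvelverkhvex" (len 14), cursors c1@4 c2@7 c3@12, authorship ...11.22...33.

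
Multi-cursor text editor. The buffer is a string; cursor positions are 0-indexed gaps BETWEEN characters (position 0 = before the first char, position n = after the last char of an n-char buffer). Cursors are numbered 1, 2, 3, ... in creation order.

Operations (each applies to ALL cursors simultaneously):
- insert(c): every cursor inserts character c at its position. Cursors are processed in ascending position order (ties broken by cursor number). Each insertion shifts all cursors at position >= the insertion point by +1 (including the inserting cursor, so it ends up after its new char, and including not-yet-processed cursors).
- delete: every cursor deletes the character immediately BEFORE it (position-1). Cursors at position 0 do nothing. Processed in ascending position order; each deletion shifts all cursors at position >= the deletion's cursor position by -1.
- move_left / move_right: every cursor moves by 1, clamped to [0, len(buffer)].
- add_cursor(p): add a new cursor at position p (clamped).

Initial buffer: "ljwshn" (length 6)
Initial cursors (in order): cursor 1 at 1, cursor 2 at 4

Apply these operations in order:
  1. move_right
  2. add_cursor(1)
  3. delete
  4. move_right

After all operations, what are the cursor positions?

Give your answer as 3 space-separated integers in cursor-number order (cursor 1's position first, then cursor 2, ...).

Answer: 1 3 1

Derivation:
After op 1 (move_right): buffer="ljwshn" (len 6), cursors c1@2 c2@5, authorship ......
After op 2 (add_cursor(1)): buffer="ljwshn" (len 6), cursors c3@1 c1@2 c2@5, authorship ......
After op 3 (delete): buffer="wsn" (len 3), cursors c1@0 c3@0 c2@2, authorship ...
After op 4 (move_right): buffer="wsn" (len 3), cursors c1@1 c3@1 c2@3, authorship ...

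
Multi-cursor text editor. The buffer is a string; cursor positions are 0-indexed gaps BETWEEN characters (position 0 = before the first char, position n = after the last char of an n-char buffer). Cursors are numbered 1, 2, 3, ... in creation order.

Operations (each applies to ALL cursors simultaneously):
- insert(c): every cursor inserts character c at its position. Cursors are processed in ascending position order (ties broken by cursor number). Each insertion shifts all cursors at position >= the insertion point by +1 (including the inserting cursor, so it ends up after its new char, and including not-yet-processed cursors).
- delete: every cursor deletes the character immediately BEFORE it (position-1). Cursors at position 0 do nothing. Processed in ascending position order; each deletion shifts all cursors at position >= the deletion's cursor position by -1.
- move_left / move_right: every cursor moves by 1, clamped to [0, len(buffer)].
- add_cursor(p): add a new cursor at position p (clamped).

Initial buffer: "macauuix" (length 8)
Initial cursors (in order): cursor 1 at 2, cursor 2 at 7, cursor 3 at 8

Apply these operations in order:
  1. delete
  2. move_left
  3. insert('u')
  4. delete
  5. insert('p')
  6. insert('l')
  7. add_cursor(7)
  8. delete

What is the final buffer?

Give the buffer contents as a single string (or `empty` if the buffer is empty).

After op 1 (delete): buffer="mcauu" (len 5), cursors c1@1 c2@5 c3@5, authorship .....
After op 2 (move_left): buffer="mcauu" (len 5), cursors c1@0 c2@4 c3@4, authorship .....
After op 3 (insert('u')): buffer="umcauuuu" (len 8), cursors c1@1 c2@7 c3@7, authorship 1....23.
After op 4 (delete): buffer="mcauu" (len 5), cursors c1@0 c2@4 c3@4, authorship .....
After op 5 (insert('p')): buffer="pmcauppu" (len 8), cursors c1@1 c2@7 c3@7, authorship 1....23.
After op 6 (insert('l')): buffer="plmcauppllu" (len 11), cursors c1@2 c2@10 c3@10, authorship 11....2323.
After op 7 (add_cursor(7)): buffer="plmcauppllu" (len 11), cursors c1@2 c4@7 c2@10 c3@10, authorship 11....2323.
After op 8 (delete): buffer="pmcaupu" (len 7), cursors c1@1 c4@5 c2@6 c3@6, authorship 1....3.

Answer: pmcaupu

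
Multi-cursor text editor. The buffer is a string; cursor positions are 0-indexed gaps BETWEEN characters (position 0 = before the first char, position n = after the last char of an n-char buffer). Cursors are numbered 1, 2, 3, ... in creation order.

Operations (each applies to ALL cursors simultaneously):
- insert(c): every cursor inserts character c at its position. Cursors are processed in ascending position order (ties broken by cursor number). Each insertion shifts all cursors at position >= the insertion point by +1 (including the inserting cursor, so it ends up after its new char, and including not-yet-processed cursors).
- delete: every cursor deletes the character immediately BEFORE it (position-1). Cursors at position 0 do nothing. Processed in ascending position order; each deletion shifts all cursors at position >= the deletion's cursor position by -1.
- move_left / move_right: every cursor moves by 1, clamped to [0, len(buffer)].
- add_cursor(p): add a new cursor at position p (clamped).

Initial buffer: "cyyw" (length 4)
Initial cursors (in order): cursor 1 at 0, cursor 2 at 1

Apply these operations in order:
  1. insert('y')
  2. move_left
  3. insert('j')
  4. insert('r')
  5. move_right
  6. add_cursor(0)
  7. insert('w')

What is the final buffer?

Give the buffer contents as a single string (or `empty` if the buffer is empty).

Answer: wjrywcjrywyyw

Derivation:
After op 1 (insert('y')): buffer="ycyyyw" (len 6), cursors c1@1 c2@3, authorship 1.2...
After op 2 (move_left): buffer="ycyyyw" (len 6), cursors c1@0 c2@2, authorship 1.2...
After op 3 (insert('j')): buffer="jycjyyyw" (len 8), cursors c1@1 c2@4, authorship 11.22...
After op 4 (insert('r')): buffer="jrycjryyyw" (len 10), cursors c1@2 c2@6, authorship 111.222...
After op 5 (move_right): buffer="jrycjryyyw" (len 10), cursors c1@3 c2@7, authorship 111.222...
After op 6 (add_cursor(0)): buffer="jrycjryyyw" (len 10), cursors c3@0 c1@3 c2@7, authorship 111.222...
After op 7 (insert('w')): buffer="wjrywcjrywyyw" (len 13), cursors c3@1 c1@5 c2@10, authorship 31111.2222...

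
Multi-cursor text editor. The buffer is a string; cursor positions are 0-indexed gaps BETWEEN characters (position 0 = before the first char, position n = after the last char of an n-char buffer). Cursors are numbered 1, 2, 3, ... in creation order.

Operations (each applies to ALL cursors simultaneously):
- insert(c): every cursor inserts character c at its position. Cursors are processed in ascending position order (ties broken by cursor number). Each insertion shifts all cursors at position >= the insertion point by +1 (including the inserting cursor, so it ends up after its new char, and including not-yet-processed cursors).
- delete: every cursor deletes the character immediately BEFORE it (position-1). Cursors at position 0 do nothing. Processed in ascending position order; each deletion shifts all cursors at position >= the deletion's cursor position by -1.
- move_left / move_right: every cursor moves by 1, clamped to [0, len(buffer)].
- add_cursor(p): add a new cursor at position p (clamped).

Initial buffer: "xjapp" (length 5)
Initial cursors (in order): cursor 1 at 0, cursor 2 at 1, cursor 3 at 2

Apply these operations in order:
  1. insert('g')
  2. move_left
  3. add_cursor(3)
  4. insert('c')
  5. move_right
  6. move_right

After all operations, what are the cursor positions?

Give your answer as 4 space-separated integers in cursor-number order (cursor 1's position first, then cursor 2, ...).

Answer: 3 6 10 8

Derivation:
After op 1 (insert('g')): buffer="gxgjgapp" (len 8), cursors c1@1 c2@3 c3@5, authorship 1.2.3...
After op 2 (move_left): buffer="gxgjgapp" (len 8), cursors c1@0 c2@2 c3@4, authorship 1.2.3...
After op 3 (add_cursor(3)): buffer="gxgjgapp" (len 8), cursors c1@0 c2@2 c4@3 c3@4, authorship 1.2.3...
After op 4 (insert('c')): buffer="cgxcgcjcgapp" (len 12), cursors c1@1 c2@4 c4@6 c3@8, authorship 11.224.33...
After op 5 (move_right): buffer="cgxcgcjcgapp" (len 12), cursors c1@2 c2@5 c4@7 c3@9, authorship 11.224.33...
After op 6 (move_right): buffer="cgxcgcjcgapp" (len 12), cursors c1@3 c2@6 c4@8 c3@10, authorship 11.224.33...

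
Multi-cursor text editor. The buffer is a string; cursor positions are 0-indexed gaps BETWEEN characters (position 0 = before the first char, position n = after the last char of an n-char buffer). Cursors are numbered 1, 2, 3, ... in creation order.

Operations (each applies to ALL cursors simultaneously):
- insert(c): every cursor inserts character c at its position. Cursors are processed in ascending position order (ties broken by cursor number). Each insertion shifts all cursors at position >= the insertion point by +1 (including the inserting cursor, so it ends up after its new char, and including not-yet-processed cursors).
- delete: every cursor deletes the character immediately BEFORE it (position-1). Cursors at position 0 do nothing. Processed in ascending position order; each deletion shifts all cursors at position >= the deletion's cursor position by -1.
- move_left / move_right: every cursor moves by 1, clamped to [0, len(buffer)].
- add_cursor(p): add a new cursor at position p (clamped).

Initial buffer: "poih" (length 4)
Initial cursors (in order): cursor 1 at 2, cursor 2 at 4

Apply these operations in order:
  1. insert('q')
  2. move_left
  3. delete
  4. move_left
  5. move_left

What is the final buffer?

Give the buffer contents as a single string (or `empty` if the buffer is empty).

Answer: pqiq

Derivation:
After op 1 (insert('q')): buffer="poqihq" (len 6), cursors c1@3 c2@6, authorship ..1..2
After op 2 (move_left): buffer="poqihq" (len 6), cursors c1@2 c2@5, authorship ..1..2
After op 3 (delete): buffer="pqiq" (len 4), cursors c1@1 c2@3, authorship .1.2
After op 4 (move_left): buffer="pqiq" (len 4), cursors c1@0 c2@2, authorship .1.2
After op 5 (move_left): buffer="pqiq" (len 4), cursors c1@0 c2@1, authorship .1.2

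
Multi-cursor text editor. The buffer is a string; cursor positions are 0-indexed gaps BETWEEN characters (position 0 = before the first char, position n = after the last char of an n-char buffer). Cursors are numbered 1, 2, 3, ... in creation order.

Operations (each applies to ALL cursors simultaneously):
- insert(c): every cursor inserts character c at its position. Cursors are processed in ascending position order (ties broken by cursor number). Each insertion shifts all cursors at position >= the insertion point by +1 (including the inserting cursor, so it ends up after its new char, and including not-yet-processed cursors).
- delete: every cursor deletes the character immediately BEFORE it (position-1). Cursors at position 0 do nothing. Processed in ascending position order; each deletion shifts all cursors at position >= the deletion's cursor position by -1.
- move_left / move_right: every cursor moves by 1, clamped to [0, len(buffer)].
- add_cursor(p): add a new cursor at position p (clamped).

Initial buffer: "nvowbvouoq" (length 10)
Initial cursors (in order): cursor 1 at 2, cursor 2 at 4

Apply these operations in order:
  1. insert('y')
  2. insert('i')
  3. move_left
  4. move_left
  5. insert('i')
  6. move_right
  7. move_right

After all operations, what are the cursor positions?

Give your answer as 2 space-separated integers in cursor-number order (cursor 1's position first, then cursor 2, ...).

Answer: 5 10

Derivation:
After op 1 (insert('y')): buffer="nvyowybvouoq" (len 12), cursors c1@3 c2@6, authorship ..1..2......
After op 2 (insert('i')): buffer="nvyiowyibvouoq" (len 14), cursors c1@4 c2@8, authorship ..11..22......
After op 3 (move_left): buffer="nvyiowyibvouoq" (len 14), cursors c1@3 c2@7, authorship ..11..22......
After op 4 (move_left): buffer="nvyiowyibvouoq" (len 14), cursors c1@2 c2@6, authorship ..11..22......
After op 5 (insert('i')): buffer="nviyiowiyibvouoq" (len 16), cursors c1@3 c2@8, authorship ..111..222......
After op 6 (move_right): buffer="nviyiowiyibvouoq" (len 16), cursors c1@4 c2@9, authorship ..111..222......
After op 7 (move_right): buffer="nviyiowiyibvouoq" (len 16), cursors c1@5 c2@10, authorship ..111..222......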